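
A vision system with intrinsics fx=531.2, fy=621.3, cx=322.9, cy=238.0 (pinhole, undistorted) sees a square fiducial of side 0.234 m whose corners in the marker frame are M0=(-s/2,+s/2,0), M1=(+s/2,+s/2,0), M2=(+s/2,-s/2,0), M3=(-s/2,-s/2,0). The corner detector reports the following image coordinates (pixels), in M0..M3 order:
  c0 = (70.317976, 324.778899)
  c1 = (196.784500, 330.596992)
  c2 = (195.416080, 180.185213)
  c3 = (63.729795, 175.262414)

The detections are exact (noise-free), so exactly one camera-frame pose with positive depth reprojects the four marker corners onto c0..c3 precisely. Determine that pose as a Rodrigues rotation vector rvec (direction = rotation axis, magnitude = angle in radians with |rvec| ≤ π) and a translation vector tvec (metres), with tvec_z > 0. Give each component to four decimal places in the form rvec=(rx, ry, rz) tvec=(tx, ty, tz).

rvec=(0.1657, 0.0330, 0.0319) tvec=(-0.3432, 0.0249, 0.9519)

Intrinsics K: fx=531.2, fy=621.3, cx=322.9, cy=238.0
Marker side s = 0.234 m; corners in marker frame (Z=0):
  M0 = (-0.1170, +0.1170, 0)
  M1 = (+0.1170, +0.1170, 0)
  M2 = (+0.1170, -0.1170, 0)
  M3 = (-0.1170, -0.1170, 0)
Detected image corners:
  c0 = (70.317976, 324.778899) px
  c1 = (196.784500, 330.596992) px
  c2 = (195.416080, 180.185213) px
  c3 = (63.729795, 175.262414) px
Planar DLT: solve 8×8 A·h = b for H (H[2,2]=1):
  H  [+547.20639 +39.90763 +131.36289]
  H  [+14.96941 +684.78446 +254.22060]
  H  [-0.03174 +0.17380 +1.00000]
B = K⁻¹H; ‖b₁‖=1.050530, ‖b₂‖=1.050530; λ = 2/(‖b₁‖+‖b₂‖) = 0.951901, sign → tz>0 ⇒ λ=+0.951901
r₁ = λ·B[:,0] = (+0.99895,+0.03451,-0.03021); r₂ = λ·B[:,1] = (-0.02905,+0.98579,+0.16544)
r₃ = r₁×r₂ = (+0.03549,-0.16438,+0.98576); SVD([r₁ r₂ r₃]) → R = UVᵀ:
  R  [+0.99895 -0.02905 +0.03549]
  R  [+0.03451 +0.98579 -0.16438]
  R  [-0.03021 +0.16544 +0.98576]
t = (-0.34323, +0.02485, +0.95190) m
tr R = 2.970498; θ = arccos((tr R − 1)/2) = 0.171973 rad = 9.853°
axis k = ((R−Rᵀ)₃₂, (R−Rᵀ)₁₃, (R−Rᵀ)₂₁) / (2 sinθ) = (+0.963672, +0.191964, +0.185702)
rvec = θ·k = (+0.165726, +0.033013, +0.031936)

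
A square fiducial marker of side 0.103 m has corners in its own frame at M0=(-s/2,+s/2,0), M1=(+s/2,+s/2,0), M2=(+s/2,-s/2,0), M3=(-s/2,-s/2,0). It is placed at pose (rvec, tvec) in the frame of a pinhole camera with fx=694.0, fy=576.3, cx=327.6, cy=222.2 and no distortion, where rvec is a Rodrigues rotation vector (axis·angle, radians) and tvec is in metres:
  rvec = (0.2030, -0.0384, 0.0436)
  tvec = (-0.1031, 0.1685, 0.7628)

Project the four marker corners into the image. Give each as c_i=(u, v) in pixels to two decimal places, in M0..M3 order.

c0=(186.32, 384.31) c1=(279.16, 386.41) c2=(282.30, 313.94) c3=(186.92, 311.36)

Intrinsics K: fx=694.0, fy=576.3, cx=327.6, cy=222.2
Marker side s = 0.103 m; corners in marker frame (Z=0):
  M0 = (-0.0515, +0.0515, 0)
  M1 = (+0.0515, +0.0515, 0)
  M2 = (+0.0515, -0.0515, 0)
  M3 = (-0.0515, -0.0515, 0)
rvec = (0.2030, -0.0384, 0.0436), |rvec| = θ = 0.21115 rad = 12.098°
Rodrigues: sinθ=0.20958, 1−cosθ=0.02221; R = I + sinθ·[k]× + (1−cosθ)·[k]×²:
    [+0.99832 -0.04716 -0.03371]
    [+0.03939 +0.97852 -0.20233]
    [+0.04252 +0.20066 +0.97874]
t = (-0.1031, 0.1685, 0.7628) m
M0: Pc = R·M0+t = (-0.15694, +0.21687, +0.77094); u = 694.0·(-0.15694)/0.77094 + 327.6 = 186.3215, v = 576.3·(+0.21687)/0.77094 + 222.2 = 384.3122
M1: Pc = R·M1+t = (-0.05412, +0.22092, +0.77532); u = 694.0·(-0.05412)/0.77532 + 327.6 = 279.1608, v = 576.3·(+0.22092)/0.77532 + 222.2 = 386.4124
M2: Pc = R·M2+t = (-0.04926, +0.12013, +0.75466); u = 694.0·(-0.04926)/0.75466 + 327.6 = 282.3013, v = 576.3·(+0.12013)/0.75466 + 222.2 = 313.9420
M3: Pc = R·M3+t = (-0.15208, +0.11608, +0.75028); u = 694.0·(-0.15208)/0.75028 + 327.6 = 186.9227, v = 576.3·(+0.11608)/0.75028 + 222.2 = 311.3609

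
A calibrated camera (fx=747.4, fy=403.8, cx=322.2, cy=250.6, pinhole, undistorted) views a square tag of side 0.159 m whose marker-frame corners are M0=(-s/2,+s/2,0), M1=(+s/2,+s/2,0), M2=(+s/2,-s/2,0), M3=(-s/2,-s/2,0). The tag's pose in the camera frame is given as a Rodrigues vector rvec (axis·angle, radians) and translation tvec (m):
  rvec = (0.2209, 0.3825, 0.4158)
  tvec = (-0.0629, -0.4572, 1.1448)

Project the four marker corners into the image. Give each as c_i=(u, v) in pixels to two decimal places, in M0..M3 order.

c0=(223.23, 108.19) c1=(306.82, 126.21) c2=(344.07, 68.84) c3=(255.56, 52.62)

Intrinsics K: fx=747.4, fy=403.8, cx=322.2, cy=250.6
Marker side s = 0.159 m; corners in marker frame (Z=0):
  M0 = (-0.0795, +0.0795, 0)
  M1 = (+0.0795, +0.0795, 0)
  M2 = (+0.0795, -0.0795, 0)
  M3 = (-0.0795, -0.0795, 0)
rvec = (0.2209, 0.3825, 0.4158), |rvec| = θ = 0.60662 rad = 34.757°
Rodrigues: sinθ=0.57010, 1−cosθ=0.17842; R = I + sinθ·[k]× + (1−cosθ)·[k]×²:
    [+0.84524 -0.34980 +0.40400]
    [+0.43173 +0.89251 -0.13049]
    [-0.31493 +0.28471 +0.90540]
t = (-0.0629, -0.4572, 1.1448) m
M0: Pc = R·M0+t = (-0.15791, -0.42057, +1.19247); u = 747.4·(-0.15791)/1.19247 + 322.2 = 223.2306, v = 403.8·(-0.42057)/1.19247 + 250.6 = 108.1855
M1: Pc = R·M1+t = (-0.02351, -0.35192, +1.14240); u = 747.4·(-0.02351)/1.14240 + 322.2 = 306.8173, v = 403.8·(-0.35192)/1.14240 + 250.6 = 126.2069
M2: Pc = R·M2+t = (+0.03211, -0.49383, +1.09713); u = 747.4·(+0.03211)/1.09713 + 322.2 = 344.0710, v = 403.8·(-0.49383)/1.09713 + 250.6 = 68.8441
M3: Pc = R·M3+t = (-0.10229, -0.56248, +1.14720); u = 747.4·(-0.10229)/1.14720 + 322.2 = 255.5599, v = 403.8·(-0.56248)/1.14720 + 250.6 = 52.6155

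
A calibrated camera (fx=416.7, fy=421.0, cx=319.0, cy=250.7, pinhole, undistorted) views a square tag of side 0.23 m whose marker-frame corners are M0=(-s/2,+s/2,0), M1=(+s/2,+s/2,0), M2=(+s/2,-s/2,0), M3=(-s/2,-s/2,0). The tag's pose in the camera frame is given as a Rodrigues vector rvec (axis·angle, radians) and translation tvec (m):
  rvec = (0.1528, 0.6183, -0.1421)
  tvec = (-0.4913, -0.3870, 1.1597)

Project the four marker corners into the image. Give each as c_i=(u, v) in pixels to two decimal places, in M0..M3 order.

c0=(129.41, 160.81) c1=(176.23, 142.24) c2=(157.43, 52.23) c3=(111.81, 81.13)

Intrinsics K: fx=416.7, fy=421.0, cx=319.0, cy=250.7
Marker side s = 0.23 m; corners in marker frame (Z=0):
  M0 = (-0.1150, +0.1150, 0)
  M1 = (+0.1150, +0.1150, 0)
  M2 = (+0.1150, -0.1150, 0)
  M3 = (-0.1150, -0.1150, 0)
rvec = (0.1528, 0.6183, -0.1421), |rvec| = θ = 0.65256 rad = 37.389°
Rodrigues: sinθ=0.60722, 1−cosθ=0.20547; R = I + sinθ·[k]× + (1−cosθ)·[k]×²:
    [+0.80580 +0.17781 +0.56487]
    [-0.08664 +0.97899 -0.18458]
    [-0.58582 +0.09979 +0.80427]
t = (-0.4913, -0.3870, 1.1597) m
M0: Pc = R·M0+t = (-0.56352, -0.26445, +1.23855); u = 416.7·(-0.56352)/1.23855 + 319.0 = 129.4082, v = 421.0·(-0.26445)/1.23855 + 250.7 = 160.8088
M1: Pc = R·M1+t = (-0.37818, -0.28438, +1.10381); u = 416.7·(-0.37818)/1.10381 + 319.0 = 176.2308, v = 421.0·(-0.28438)/1.10381 + 250.7 = 142.2355
M2: Pc = R·M2+t = (-0.41908, -0.50955, +1.08085); u = 416.7·(-0.41908)/1.08085 + 319.0 = 157.4322, v = 421.0·(-0.50955)/1.08085 + 250.7 = 52.2278
M3: Pc = R·M3+t = (-0.60442, -0.48962, +1.21559); u = 416.7·(-0.60442)/1.21559 + 319.0 = 111.8092, v = 421.0·(-0.48962)/1.21559 + 250.7 = 81.1284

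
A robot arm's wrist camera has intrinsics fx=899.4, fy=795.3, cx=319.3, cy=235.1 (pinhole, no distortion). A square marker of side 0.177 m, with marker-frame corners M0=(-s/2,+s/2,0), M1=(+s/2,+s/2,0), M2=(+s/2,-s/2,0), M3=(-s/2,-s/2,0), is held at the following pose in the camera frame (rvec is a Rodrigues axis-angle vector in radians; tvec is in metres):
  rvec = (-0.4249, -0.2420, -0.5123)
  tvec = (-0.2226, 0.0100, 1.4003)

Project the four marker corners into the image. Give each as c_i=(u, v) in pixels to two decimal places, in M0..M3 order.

Intrinsics K: fx=899.4, fy=795.3, cx=319.3, cy=235.1
Marker side s = 0.177 m; corners in marker frame (Z=0):
  M0 = (-0.0885, +0.0885, 0)
  M1 = (+0.0885, +0.0885, 0)
  M2 = (+0.0885, -0.0885, 0)
  M3 = (-0.0885, -0.0885, 0)
rvec = (-0.4249, -0.2420, -0.5123), |rvec| = θ = 0.70821 rad = 40.577°
Rodrigues: sinθ=0.65047, 1−cosθ=0.24047; R = I + sinθ·[k]× + (1−cosθ)·[k]×²:
    [+0.84609 +0.51984 -0.11791]
    [-0.42124 +0.78761 +0.44970]
    [+0.32664 -0.33082 +0.88536]
t = (-0.2226, 0.0100, 1.4003) m
M0: Pc = R·M0+t = (-0.25147, +0.11698, +1.34211); u = 899.4·(-0.25147)/1.34211 + 319.3 = 150.7785, v = 795.3·(+0.11698)/1.34211 + 235.1 = 304.4208
M1: Pc = R·M1+t = (-0.10172, +0.04242, +1.39993); u = 899.4·(-0.10172)/1.39993 + 319.3 = 253.9518, v = 795.3·(+0.04242)/1.39993 + 235.1 = 259.2010
M2: Pc = R·M2+t = (-0.19373, -0.09698, +1.45849); u = 899.4·(-0.19373)/1.45849 + 319.3 = 199.8352, v = 795.3·(-0.09698)/1.45849 + 235.1 = 182.2160
M3: Pc = R·M3+t = (-0.34348, -0.02242, +1.40067); u = 899.4·(-0.34348)/1.40067 + 319.3 = 98.7414, v = 795.3·(-0.02242)/1.40067 + 235.1 = 222.3677

c0=(150.78, 304.42) c1=(253.95, 259.20) c2=(199.84, 182.22) c3=(98.74, 222.37)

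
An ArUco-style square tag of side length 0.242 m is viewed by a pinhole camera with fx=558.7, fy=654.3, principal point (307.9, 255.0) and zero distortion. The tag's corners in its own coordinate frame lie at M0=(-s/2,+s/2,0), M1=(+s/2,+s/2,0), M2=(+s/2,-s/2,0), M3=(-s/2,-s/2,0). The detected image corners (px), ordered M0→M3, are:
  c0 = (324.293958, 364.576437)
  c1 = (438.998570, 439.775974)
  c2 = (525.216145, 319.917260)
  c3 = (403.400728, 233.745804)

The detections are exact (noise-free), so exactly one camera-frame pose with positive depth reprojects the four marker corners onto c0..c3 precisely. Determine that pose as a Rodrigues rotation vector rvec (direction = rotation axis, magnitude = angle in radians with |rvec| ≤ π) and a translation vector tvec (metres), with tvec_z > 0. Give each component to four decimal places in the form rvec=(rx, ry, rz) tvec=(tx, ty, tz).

Intrinsics K: fx=558.7, fy=654.3, cx=307.9, cy=255.0
Marker side s = 0.242 m; corners in marker frame (Z=0):
  M0 = (-0.1210, +0.1210, 0)
  M1 = (+0.1210, +0.1210, 0)
  M2 = (+0.1210, -0.1210, 0)
  M3 = (-0.1210, -0.1210, 0)
Detected image corners:
  c0 = (324.293958, 364.576437) px
  c1 = (438.998570, 439.775974) px
  c2 = (525.216145, 319.917260) px
  c3 = (403.400728, 233.745804) px
Planar DLT: solve 8×8 A·h = b for H (H[2,2]=1):
  H  [+546.92385 -195.58862 +422.24395]
  H  [+379.70751 +634.94979 +342.80499]
  H  [+0.13916 +0.34573 +1.00000]
B = K⁻¹H; ‖b₁‖=1.053642, ‖b₂‖=1.053642; λ = 2/(‖b₁‖+‖b₂‖) = 0.949089, sign → tz>0 ⇒ λ=+0.949089
r₁ = λ·B[:,0] = (+0.85630,+0.49931,+0.13207); r₂ = λ·B[:,1] = (-0.51309,+0.79314,+0.32813)
r₃ = r₁×r₂ = (+0.05909,-0.34875,+0.93535); SVD([r₁ r₂ r₃]) → R = UVᵀ:
  R  [+0.85630 -0.51309 +0.05909]
  R  [+0.49931 +0.79314 -0.34875]
  R  [+0.13207 +0.32813 +0.93535]
t = (+0.19424, +0.12736, +0.94909) m
tr R = 2.584790; θ = arccos((tr R − 1)/2) = 0.656071 rad = 37.590°
axis k = ((R−Rᵀ)₃₂, (R−Rᵀ)₁₃, (R−Rᵀ)₂₁) / (2 sinθ) = (+0.554811, -0.059824, +0.829823)
rvec = θ·k = (+0.363996, -0.039249, +0.544423)

rvec=(0.3640, -0.0392, 0.5444) tvec=(0.1942, 0.1274, 0.9491)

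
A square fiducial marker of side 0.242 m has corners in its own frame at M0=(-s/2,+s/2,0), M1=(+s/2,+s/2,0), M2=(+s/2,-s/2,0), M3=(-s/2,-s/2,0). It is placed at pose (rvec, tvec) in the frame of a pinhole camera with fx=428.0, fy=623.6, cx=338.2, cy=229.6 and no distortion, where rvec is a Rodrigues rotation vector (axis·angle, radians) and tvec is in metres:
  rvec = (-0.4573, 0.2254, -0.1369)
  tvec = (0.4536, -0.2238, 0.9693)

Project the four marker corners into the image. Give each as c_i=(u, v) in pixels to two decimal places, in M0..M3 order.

c0=(496.44, 166.79) c1=(616.48, 133.04) c2=(577.83, 9.68) c3=(471.97, 45.17)

Intrinsics K: fx=428.0, fy=623.6, cx=338.2, cy=229.6
Marker side s = 0.242 m; corners in marker frame (Z=0):
  M0 = (-0.1210, +0.1210, 0)
  M1 = (+0.1210, +0.1210, 0)
  M2 = (+0.1210, -0.1210, 0)
  M3 = (-0.1210, -0.1210, 0)
rvec = (-0.4573, 0.2254, -0.1369), |rvec| = θ = 0.52789 rad = 30.246°
Rodrigues: sinθ=0.50371, 1−cosθ=0.13613; R = I + sinθ·[k]× + (1−cosθ)·[k]×²:
    [+0.96603 +0.08028 +0.24566]
    [-0.18098 +0.88869 +0.42128]
    [-0.18449 -0.45143 +0.87303]
t = (0.4536, -0.2238, 0.9693) m
M0: Pc = R·M0+t = (+0.34642, -0.09437, +0.93700); u = 428.0·(+0.34642)/0.93700 + 338.2 = 496.4385, v = 623.6·(-0.09437)/0.93700 + 229.6 = 166.7942
M1: Pc = R·M1+t = (+0.58020, -0.13817, +0.89235); u = 428.0·(+0.58020)/0.89235 + 338.2 = 616.4830, v = 623.6·(-0.13817)/0.89235 + 229.6 = 133.0450
M2: Pc = R·M2+t = (+0.56078, -0.35323, +1.00160); u = 428.0·(+0.56078)/1.00160 + 338.2 = 577.8288, v = 623.6·(-0.35323)/1.00160 + 229.6 = 9.6774
M3: Pc = R·M3+t = (+0.32700, -0.30943, +1.04625); u = 428.0·(+0.32700)/1.04625 + 338.2 = 471.9684, v = 623.6·(-0.30943)/1.04625 + 229.6 = 45.1672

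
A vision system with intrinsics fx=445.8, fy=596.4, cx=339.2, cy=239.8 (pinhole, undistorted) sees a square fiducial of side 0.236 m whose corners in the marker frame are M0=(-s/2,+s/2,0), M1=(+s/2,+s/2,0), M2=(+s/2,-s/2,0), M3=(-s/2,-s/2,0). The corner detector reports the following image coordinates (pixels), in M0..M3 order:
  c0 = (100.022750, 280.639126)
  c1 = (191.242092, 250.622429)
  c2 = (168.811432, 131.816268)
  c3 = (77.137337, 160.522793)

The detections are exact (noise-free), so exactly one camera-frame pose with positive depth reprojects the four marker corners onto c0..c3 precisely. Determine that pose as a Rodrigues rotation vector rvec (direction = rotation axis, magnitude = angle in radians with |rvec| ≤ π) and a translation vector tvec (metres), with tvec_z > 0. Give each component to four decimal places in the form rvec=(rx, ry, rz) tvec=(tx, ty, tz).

Intrinsics K: fx=445.8, fy=596.4, cx=339.2, cy=239.8
Marker side s = 0.236 m; corners in marker frame (Z=0):
  M0 = (-0.1180, +0.1180, 0)
  M1 = (+0.1180, +0.1180, 0)
  M2 = (+0.1180, -0.1180, 0)
  M3 = (-0.1180, -0.1180, 0)
Detected image corners:
  c0 = (100.022750, 280.639126) px
  c1 = (191.242092, 250.622429) px
  c2 = (168.811432, 131.816268) px
  c3 = (77.137337, 160.522793) px
Planar DLT: solve 8×8 A·h = b for H (H[2,2]=1):
  H  [+394.02375 +97.21296 +134.57812]
  H  [-114.39212 +508.03062 +205.87931]
  H  [+0.04869 +0.00901 +1.00000]
B = K⁻¹H; ‖b₁‖=0.874154, ‖b₂‖=0.874154; λ = 2/(‖b₁‖+‖b₂‖) = 1.143963, sign → tz>0 ⇒ λ=+1.143963
r₁ = λ·B[:,0] = (+0.96872,-0.24181,+0.05569); r₂ = λ·B[:,1] = (+0.24162,+0.97032,+0.01031)
r₃ = r₁×r₂ = (-0.05653,+0.00347,+0.99839); SVD([r₁ r₂ r₃]) → R = UVᵀ:
  R  [+0.96872 +0.24162 -0.05653]
  R  [-0.24181 +0.97032 +0.00347]
  R  [+0.05569 +0.01031 +0.99839]
t = (-0.52508, -0.06506, +1.14396) m
tr R = 2.937436; θ = arccos((tr R − 1)/2) = 0.250786 rad = 14.369°
axis k = ((R−Rᵀ)₃₂, (R−Rᵀ)₁₃, (R−Rᵀ)₂₁) / (2 sinθ) = (+0.013764, -0.226117, -0.974003)
rvec = θ·k = (+0.003452, -0.056707, -0.244266)

rvec=(0.0035, -0.0567, -0.2443) tvec=(-0.5251, -0.0651, 1.1440)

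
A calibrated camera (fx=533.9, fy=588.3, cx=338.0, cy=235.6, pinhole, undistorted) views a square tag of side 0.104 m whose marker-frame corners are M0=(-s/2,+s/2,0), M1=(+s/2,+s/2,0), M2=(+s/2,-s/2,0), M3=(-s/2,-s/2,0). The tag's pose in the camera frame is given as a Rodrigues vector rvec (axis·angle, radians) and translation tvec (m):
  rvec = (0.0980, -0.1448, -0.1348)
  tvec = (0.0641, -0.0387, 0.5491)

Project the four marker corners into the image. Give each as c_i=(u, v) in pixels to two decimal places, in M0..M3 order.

c0=(357.21, 256.98) c1=(453.63, 241.11) c2=(443.20, 131.65) c3=(344.50, 144.94)

Intrinsics K: fx=533.9, fy=588.3, cx=338.0, cy=235.6
Marker side s = 0.104 m; corners in marker frame (Z=0):
  M0 = (-0.0520, +0.0520, 0)
  M1 = (+0.0520, +0.0520, 0)
  M2 = (+0.0520, -0.0520, 0)
  M3 = (-0.0520, -0.0520, 0)
rvec = (0.0980, -0.1448, -0.1348), |rvec| = θ = 0.22078 rad = 12.650°
Rodrigues: sinθ=0.21899, 1−cosθ=0.02427; R = I + sinθ·[k]× + (1−cosθ)·[k]×²:
    [+0.98051 +0.12664 -0.15020]
    [-0.14077 +0.98617 -0.08749]
    [+0.13705 +0.10693 +0.98478]
t = (0.0641, -0.0387, 0.5491) m
M0: Pc = R·M0+t = (+0.01970, +0.01990, +0.54753); u = 533.9·(+0.01970)/0.54753 + 338.0 = 357.2083, v = 588.3·(+0.01990)/0.54753 + 235.6 = 256.9827
M1: Pc = R·M1+t = (+0.12167, +0.00526, +0.56179); u = 533.9·(+0.12167)/0.56179 + 338.0 = 453.6322, v = 588.3·(+0.00526)/0.56179 + 235.6 = 241.1088
M2: Pc = R·M2+t = (+0.10850, -0.09730, +0.55067); u = 533.9·(+0.10850)/0.55067 + 338.0 = 443.1976, v = 588.3·(-0.09730)/0.55067 + 235.6 = 131.6492
M3: Pc = R·M3+t = (+0.00653, -0.08266, +0.53641); u = 533.9·(+0.00653)/0.53641 + 338.0 = 344.4975, v = 588.3·(-0.08266)/0.53641 + 235.6 = 144.9438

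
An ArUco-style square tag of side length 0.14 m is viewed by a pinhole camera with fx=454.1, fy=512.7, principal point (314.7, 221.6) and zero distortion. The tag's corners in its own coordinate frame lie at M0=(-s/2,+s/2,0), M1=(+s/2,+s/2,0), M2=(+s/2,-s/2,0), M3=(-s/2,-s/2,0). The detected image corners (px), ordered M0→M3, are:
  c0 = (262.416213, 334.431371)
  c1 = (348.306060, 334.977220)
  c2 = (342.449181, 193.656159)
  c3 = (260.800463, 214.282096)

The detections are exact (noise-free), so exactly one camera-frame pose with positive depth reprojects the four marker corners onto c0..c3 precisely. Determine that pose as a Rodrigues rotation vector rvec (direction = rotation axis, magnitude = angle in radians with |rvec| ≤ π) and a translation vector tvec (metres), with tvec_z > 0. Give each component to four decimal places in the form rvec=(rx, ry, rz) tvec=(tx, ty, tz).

Intrinsics K: fx=454.1, fy=512.7, cx=314.7, cy=221.6
Marker side s = 0.14 m; corners in marker frame (Z=0):
  M0 = (-0.0700, +0.0700, 0)
  M1 = (+0.0700, +0.0700, 0)
  M2 = (+0.0700, -0.0700, 0)
  M3 = (-0.0700, -0.0700, 0)
Detected image corners:
  c0 = (262.416213, 334.431371) px
  c1 = (348.306060, 334.977220) px
  c2 = (342.449181, 193.656159) px
  c3 = (260.800463, 214.282096) px
Planar DLT: solve 8×8 A·h = b for H (H[2,2]=1):
  H  [+239.75939 -68.33741 +299.99152]
  H  [-391.29452 +844.35438 +268.33771]
  H  [-1.18047 -0.30898 +1.00000]
B = K⁻¹H; ‖b₁‖=1.808159, ‖b₂‖=1.808159; λ = 2/(‖b₁‖+‖b₂‖) = 0.553049, sign → tz>0 ⇒ λ=+0.553049
r₁ = λ·B[:,0] = (+0.74445,-0.13991,-0.65286); r₂ = λ·B[:,1] = (+0.03520,+0.98466,-0.17088)
r₃ = r₁×r₂ = (+0.66675,+0.10423,+0.73795); SVD([r₁ r₂ r₃]) → R = UVᵀ:
  R  [+0.74445 +0.03520 +0.66675]
  R  [-0.13991 +0.98466 +0.10423]
  R  [-0.65286 -0.17088 +0.73795]
t = (-0.01791, +0.05042, +0.55305) m
tr R = 2.467063; θ = arccos((tr R − 1)/2) = 0.747293 rad = 42.817°
axis k = ((R−Rᵀ)₃₂, (R−Rᵀ)₁₃, (R−Rᵀ)₂₁) / (2 sinθ) = (-0.202394, +0.970795, -0.128819)
rvec = θ·k = (-0.151247, +0.725468, -0.096266)

rvec=(-0.1512, 0.7255, -0.0963) tvec=(-0.0179, 0.0504, 0.5530)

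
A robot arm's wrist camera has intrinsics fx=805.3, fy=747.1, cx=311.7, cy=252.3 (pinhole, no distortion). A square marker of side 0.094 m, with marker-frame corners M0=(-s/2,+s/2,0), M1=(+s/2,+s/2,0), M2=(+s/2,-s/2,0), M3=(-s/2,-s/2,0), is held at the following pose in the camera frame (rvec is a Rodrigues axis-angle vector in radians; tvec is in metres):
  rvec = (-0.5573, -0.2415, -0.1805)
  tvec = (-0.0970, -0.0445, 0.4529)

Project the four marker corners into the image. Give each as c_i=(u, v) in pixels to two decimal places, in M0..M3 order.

c0=(58.53, 251.53) c1=(236.91, 235.13) c2=(207.92, 117.06) c3=(46.01, 125.23)

Intrinsics K: fx=805.3, fy=747.1, cx=311.7, cy=252.3
Marker side s = 0.094 m; corners in marker frame (Z=0):
  M0 = (-0.0470, +0.0470, 0)
  M1 = (+0.0470, +0.0470, 0)
  M2 = (+0.0470, -0.0470, 0)
  M3 = (-0.0470, -0.0470, 0)
rvec = (-0.5573, -0.2415, -0.1805), |rvec| = θ = 0.63363 rad = 36.304°
Rodrigues: sinθ=0.59207, 1−cosθ=0.19412; R = I + sinθ·[k]× + (1−cosθ)·[k]×²:
    [+0.95605 +0.23373 -0.17703]
    [-0.10359 +0.83408 +0.54183]
    [+0.27430 -0.49967 +0.82164]
t = (-0.0970, -0.0445, 0.4529) m
M0: Pc = R·M0+t = (-0.13095, -0.00043, +0.41652); u = 805.3·(-0.13095)/0.41652 + 311.7 = 58.5256, v = 747.1·(-0.00043)/0.41652 + 252.3 = 251.5298
M1: Pc = R·M1+t = (-0.04108, -0.01017, +0.44231); u = 805.3·(-0.04108)/0.44231 + 311.7 = 236.9062, v = 747.1·(-0.01017)/0.44231 + 252.3 = 235.1272
M2: Pc = R·M2+t = (-0.06305, -0.08857, +0.48928); u = 805.3·(-0.06305)/0.48928 + 311.7 = 207.9241, v = 747.1·(-0.08857)/0.48928 + 252.3 = 117.0573
M3: Pc = R·M3+t = (-0.15292, -0.07883, +0.46349); u = 805.3·(-0.15292)/0.46349 + 311.7 = 46.0079, v = 747.1·(-0.07883)/0.46349 + 252.3 = 125.2295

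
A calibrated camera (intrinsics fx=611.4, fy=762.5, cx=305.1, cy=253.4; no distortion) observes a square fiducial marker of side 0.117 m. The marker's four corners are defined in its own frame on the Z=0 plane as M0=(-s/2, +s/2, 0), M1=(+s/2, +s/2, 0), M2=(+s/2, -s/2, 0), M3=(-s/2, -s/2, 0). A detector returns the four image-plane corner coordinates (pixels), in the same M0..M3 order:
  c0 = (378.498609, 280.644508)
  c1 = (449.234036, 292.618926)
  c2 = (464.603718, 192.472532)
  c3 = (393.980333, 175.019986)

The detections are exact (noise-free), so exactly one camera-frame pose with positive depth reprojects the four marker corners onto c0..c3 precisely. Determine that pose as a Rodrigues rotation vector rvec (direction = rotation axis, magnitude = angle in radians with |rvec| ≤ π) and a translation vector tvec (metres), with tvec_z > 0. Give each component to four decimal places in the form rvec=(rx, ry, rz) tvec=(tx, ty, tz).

rvec=(0.1035, -0.3821, 0.1558) tvec=(0.1640, -0.0199, 0.8542)

Intrinsics K: fx=611.4, fy=762.5, cx=305.1, cy=253.4
Marker side s = 0.117 m; corners in marker frame (Z=0):
  M0 = (-0.0585, +0.0585, 0)
  M1 = (+0.0585, +0.0585, 0)
  M2 = (+0.0585, -0.0585, 0)
  M3 = (-0.0585, -0.0585, 0)
Detected image corners:
  c0 = (378.498609, 280.644508) px
  c1 = (449.234036, 292.618926) px
  c2 = (464.603718, 192.472532) px
  c3 = (393.980333, 175.019986) px
Planar DLT: solve 8×8 A·h = b for H (H[2,2]=1):
  H  [+790.93941 -96.76557 +422.45788]
  H  [+229.87570 +898.31821 +235.63004]
  H  [+0.44319 +0.08318 +1.00000]
B = K⁻¹H; ‖b₁‖=1.170655, ‖b₂‖=1.170655; λ = 2/(‖b₁‖+‖b₂‖) = 0.854223, sign → tz>0 ⇒ λ=+0.854223
r₁ = λ·B[:,0] = (+0.91615,+0.13171,+0.37858); r₂ = λ·B[:,1] = (-0.17065,+0.98277,+0.07105)
r₃ = r₁×r₂ = (-0.36270,-0.12970,+0.92284); SVD([r₁ r₂ r₃]) → R = UVᵀ:
  R  [+0.91615 -0.17065 -0.36270]
  R  [+0.13171 +0.98277 -0.12970]
  R  [+0.37858 +0.07105 +0.92284]
t = (+0.16397, -0.01991, +0.85422) m
tr R = 2.821750; θ = arccos((tr R − 1)/2) = 0.425397 rad = 24.373°
axis k = ((R−Rᵀ)₃₂, (R−Rᵀ)₁₃, (R−Rᵀ)₂₁) / (2 sinθ) = (+0.243228, -0.898127, +0.366344)
rvec = θ·k = (+0.103468, -0.382061, +0.155841)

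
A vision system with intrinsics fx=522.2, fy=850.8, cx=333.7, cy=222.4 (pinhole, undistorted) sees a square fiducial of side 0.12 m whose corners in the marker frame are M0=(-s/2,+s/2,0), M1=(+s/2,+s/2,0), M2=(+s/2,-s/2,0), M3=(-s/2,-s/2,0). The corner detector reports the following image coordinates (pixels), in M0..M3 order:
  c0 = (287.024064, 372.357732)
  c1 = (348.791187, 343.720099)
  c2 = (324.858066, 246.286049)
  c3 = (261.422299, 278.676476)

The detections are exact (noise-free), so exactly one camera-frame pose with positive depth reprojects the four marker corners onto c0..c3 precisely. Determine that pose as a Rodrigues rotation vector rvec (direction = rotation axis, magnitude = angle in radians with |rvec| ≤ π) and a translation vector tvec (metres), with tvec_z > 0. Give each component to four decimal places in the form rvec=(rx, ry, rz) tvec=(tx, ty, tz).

Intrinsics K: fx=522.2, fy=850.8, cx=333.7, cy=222.4
Marker side s = 0.12 m; corners in marker frame (Z=0):
  M0 = (-0.0600, +0.0600, 0)
  M1 = (+0.0600, +0.0600, 0)
  M2 = (+0.0600, -0.0600, 0)
  M3 = (-0.0600, -0.0600, 0)
Detected image corners:
  c0 = (287.024064, 372.357732) px
  c1 = (348.791187, 343.720099) px
  c2 = (324.858066, 246.286049) px
  c3 = (261.422299, 278.676476) px
Planar DLT: solve 8×8 A·h = b for H (H[2,2]=1):
  H  [+452.01486 +301.86497 +305.32843]
  H  [-324.60223 +892.95340 +311.36333]
  H  [-0.22759 +0.31217 +1.00000]
B = K⁻¹H; ‖b₁‖=1.085214, ‖b₂‖=1.085214; λ = 2/(‖b₁‖+‖b₂‖) = 0.921478, sign → tz>0 ⇒ λ=+0.921478
r₁ = λ·B[:,0] = (+0.93164,-0.29675,-0.20972); r₂ = λ·B[:,1] = (+0.34885,+0.89194,+0.28766)
r₃ = r₁×r₂ = (+0.10169,-0.34115,+0.93449); SVD([r₁ r₂ r₃]) → R = UVᵀ:
  R  [+0.93164 +0.34885 +0.10169]
  R  [-0.29675 +0.89194 -0.34115]
  R  [-0.20972 +0.28766 +0.93449]
t = (-0.05006, +0.09635, +0.92148) m
tr R = 2.758074; θ = arccos((tr R − 1)/2) = 0.496958 rad = 28.474°
axis k = ((R−Rᵀ)₃₂, (R−Rᵀ)₁₃, (R−Rᵀ)₂₁) / (2 sinθ) = (+0.659469, +0.326596, -0.677079)
rvec = θ·k = (+0.327728, +0.162304, -0.336480)

rvec=(0.3277, 0.1623, -0.3365) tvec=(-0.0501, 0.0964, 0.9215)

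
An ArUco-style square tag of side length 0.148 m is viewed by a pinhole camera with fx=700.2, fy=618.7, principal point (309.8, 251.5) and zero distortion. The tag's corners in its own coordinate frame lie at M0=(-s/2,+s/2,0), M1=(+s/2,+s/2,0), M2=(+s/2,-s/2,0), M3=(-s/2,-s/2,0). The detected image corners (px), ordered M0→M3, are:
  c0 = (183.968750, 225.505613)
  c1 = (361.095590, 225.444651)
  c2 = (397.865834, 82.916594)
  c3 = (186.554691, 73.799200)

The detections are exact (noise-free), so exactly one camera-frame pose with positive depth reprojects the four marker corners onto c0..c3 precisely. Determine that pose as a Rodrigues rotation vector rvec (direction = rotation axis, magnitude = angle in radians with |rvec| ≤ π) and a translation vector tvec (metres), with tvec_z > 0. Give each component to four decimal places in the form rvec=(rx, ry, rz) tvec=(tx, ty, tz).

rvec=(0.7252, -0.1993, 0.0660) tvec=(-0.0194, -0.0797, 0.5309)

Intrinsics K: fx=700.2, fy=618.7, cx=309.8, cy=251.5
Marker side s = 0.148 m; corners in marker frame (Z=0):
  M0 = (-0.0740, +0.0740, 0)
  M1 = (+0.0740, +0.0740, 0)
  M2 = (+0.0740, -0.0740, 0)
  M3 = (-0.0740, -0.0740, 0)
Detected image corners:
  c0 = (183.968750, 225.505613) px
  c1 = (361.095590, 225.444651) px
  c2 = (397.865834, 82.916594) px
  c3 = (186.554691, 73.799200) px
Planar DLT: solve 8×8 A·h = b for H (H[2,2]=1):
  H  [+1410.15175 +210.54917 +284.23462]
  H  [+86.07435 +1179.72816 +158.66594]
  H  [+0.38374 +1.22813 +1.00000]
B = K⁻¹H; ‖b₁‖=1.883721, ‖b₂‖=1.883721; λ = 2/(‖b₁‖+‖b₂‖) = 0.530864, sign → tz>0 ⇒ λ=+0.530864
r₁ = λ·B[:,0] = (+0.97899,-0.00895,+0.20371); r₂ = λ·B[:,1] = (-0.12883,+0.74722,+0.65197)
r₃ = r₁×r₂ = (-0.15806,-0.66452,+0.73037); SVD([r₁ r₂ r₃]) → R = UVᵀ:
  R  [+0.97899 -0.12883 -0.15806]
  R  [-0.00895 +0.74722 -0.66452]
  R  [+0.20371 +0.65197 +0.73037]
t = (-0.01938, -0.07965, +0.53086) m
tr R = 2.456576; θ = arccos((tr R − 1)/2) = 0.754976 rad = 43.257°
axis k = ((R−Rᵀ)₃₂, (R−Rᵀ)₁₃, (R−Rᵀ)₂₁) / (2 sinθ) = (+0.960559, -0.263961, +0.087466)
rvec = θ·k = (+0.725199, -0.199285, +0.066035)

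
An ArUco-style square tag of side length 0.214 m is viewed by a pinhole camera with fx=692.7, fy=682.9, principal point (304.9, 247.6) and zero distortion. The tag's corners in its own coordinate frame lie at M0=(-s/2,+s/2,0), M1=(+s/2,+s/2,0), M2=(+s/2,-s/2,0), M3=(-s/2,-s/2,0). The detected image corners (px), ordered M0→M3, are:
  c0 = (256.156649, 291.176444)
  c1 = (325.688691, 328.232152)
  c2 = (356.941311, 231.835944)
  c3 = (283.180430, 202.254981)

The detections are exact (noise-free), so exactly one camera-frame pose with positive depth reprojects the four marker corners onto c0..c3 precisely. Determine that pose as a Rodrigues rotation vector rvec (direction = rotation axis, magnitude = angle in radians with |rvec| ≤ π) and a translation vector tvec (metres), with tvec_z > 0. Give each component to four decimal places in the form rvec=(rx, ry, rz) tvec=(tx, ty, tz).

Intrinsics K: fx=692.7, fy=682.9, cx=304.9, cy=247.6
Marker side s = 0.214 m; corners in marker frame (Z=0):
  M0 = (-0.1070, +0.1070, 0)
  M1 = (+0.1070, +0.1070, 0)
  M2 = (+0.1070, -0.1070, 0)
  M3 = (-0.1070, -0.1070, 0)
Detected image corners:
  c0 = (256.156649, 291.176444) px
  c1 = (325.688691, 328.232152) px
  c2 = (356.941311, 231.835944) px
  c3 = (283.180430, 202.254981) px
Planar DLT: solve 8×8 A·h = b for H (H[2,2]=1):
  H  [+207.78517 -103.07131 +303.73294]
  H  [+46.48944 +460.35710 +263.16424]
  H  [-0.41539 +0.10687 +1.00000]
B = K⁻¹H; ‖b₁‖=0.673403, ‖b₂‖=0.673403; λ = 2/(‖b₁‖+‖b₂‖) = 1.484995, sign → tz>0 ⇒ λ=+1.484995
r₁ = λ·B[:,0] = (+0.71696,+0.32475,-0.61685); r₂ = λ·B[:,1] = (-0.29082,+0.94352,+0.15871)
r₃ = r₁×r₂ = (+0.63355,+0.06561,+0.77091); SVD([r₁ r₂ r₃]) → R = UVᵀ:
  R  [+0.71696 -0.29082 +0.63355]
  R  [+0.32475 +0.94352 +0.06561]
  R  [-0.61685 +0.15871 +0.77091]
t = (-0.00250, +0.03385, +1.48500) m
tr R = 2.431395; θ = arccos((tr R − 1)/2) = 0.773174 rad = 44.300°
axis k = ((R−Rᵀ)₃₂, (R−Rᵀ)₁₃, (R−Rᵀ)₂₁) / (2 sinθ) = (+0.066654, +0.895181, +0.440691)
rvec = θ·k = (+0.051535, +0.692131, +0.340731)

rvec=(0.0515, 0.6921, 0.3407) tvec=(-0.0025, 0.0338, 1.4850)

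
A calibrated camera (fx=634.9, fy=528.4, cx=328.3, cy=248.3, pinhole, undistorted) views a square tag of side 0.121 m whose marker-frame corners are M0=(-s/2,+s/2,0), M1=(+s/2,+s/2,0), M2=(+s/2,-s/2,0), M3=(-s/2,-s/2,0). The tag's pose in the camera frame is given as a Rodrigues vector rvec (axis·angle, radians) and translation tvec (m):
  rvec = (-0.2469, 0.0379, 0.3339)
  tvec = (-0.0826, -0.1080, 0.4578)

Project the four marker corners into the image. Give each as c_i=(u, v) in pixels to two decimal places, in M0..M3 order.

c0=(102.25, 163.47) c1=(262.69, 208.22) c2=(320.74, 85.43) c3=(168.67, 45.75)

Intrinsics K: fx=634.9, fy=528.4, cx=328.3, cy=248.3
Marker side s = 0.121 m; corners in marker frame (Z=0):
  M0 = (-0.0605, +0.0605, 0)
  M1 = (+0.0605, +0.0605, 0)
  M2 = (+0.0605, -0.0605, 0)
  M3 = (-0.0605, -0.0605, 0)
rvec = (-0.2469, 0.0379, 0.3339), |rvec| = θ = 0.41700 rad = 23.892°
Rodrigues: sinθ=0.40502, 1−cosθ=0.08569; R = I + sinθ·[k]× + (1−cosθ)·[k]×²:
    [+0.94435 -0.32892 -0.00381]
    [+0.31970 +0.91502 +0.24604]
    [-0.07744 -0.23357 +0.96925]
t = (-0.0826, -0.1080, 0.4578) m
M0: Pc = R·M0+t = (-0.15963, -0.07198, +0.44835); u = 634.9·(-0.15963)/0.44835 + 328.3 = 102.2490, v = 528.4·(-0.07198)/0.44835 + 248.3 = 163.4656
M1: Pc = R·M1+t = (-0.04537, -0.03330, +0.43898); u = 634.9·(-0.04537)/0.43898 + 328.3 = 262.6869, v = 528.4·(-0.03330)/0.43898 + 248.3 = 208.2174
M2: Pc = R·M2+t = (-0.00557, -0.14402, +0.46725); u = 634.9·(-0.00557)/0.46725 + 328.3 = 320.7352, v = 528.4·(-0.14402)/0.46725 + 248.3 = 85.4338
M3: Pc = R·M3+t = (-0.11983, -0.18270, +0.47662); u = 634.9·(-0.11983)/0.47662 + 328.3 = 168.6696, v = 528.4·(-0.18270)/0.47662 + 248.3 = 45.7496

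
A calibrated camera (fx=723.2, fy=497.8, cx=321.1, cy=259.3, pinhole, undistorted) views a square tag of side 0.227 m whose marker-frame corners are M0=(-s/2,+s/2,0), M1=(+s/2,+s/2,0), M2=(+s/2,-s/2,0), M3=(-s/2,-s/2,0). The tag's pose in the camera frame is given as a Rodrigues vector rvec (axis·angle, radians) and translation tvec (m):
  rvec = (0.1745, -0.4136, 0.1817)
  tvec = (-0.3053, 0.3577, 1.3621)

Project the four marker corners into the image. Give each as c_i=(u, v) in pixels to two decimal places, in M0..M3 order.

Intrinsics K: fx=723.2, fy=497.8, cx=321.1, cy=259.3
Marker side s = 0.227 m; corners in marker frame (Z=0):
  M0 = (-0.1135, +0.1135, 0)
  M1 = (+0.1135, +0.1135, 0)
  M2 = (+0.1135, -0.1135, 0)
  M3 = (-0.1135, -0.1135, 0)
rvec = (0.1745, -0.4136, 0.1817), |rvec| = θ = 0.48428 rad = 27.747°
Rodrigues: sinθ=0.46557, 1−cosθ=0.11499; R = I + sinθ·[k]× + (1−cosθ)·[k]×²:
    [+0.89994 -0.21007 -0.38208]
    [+0.13929 +0.96888 -0.20461]
    [+0.41317 +0.13091 +0.90120]
t = (-0.3053, 0.3577, 1.3621) m
M0: Pc = R·M0+t = (-0.43129, +0.45186, +1.33006); u = 723.2·(-0.43129)/1.33006 + 321.1 = 86.5956, v = 497.8·(+0.45186)/1.33006 + 259.3 = 428.4160
M1: Pc = R·M1+t = (-0.22700, +0.48348, +1.42385); u = 723.2·(-0.22700)/1.42385 + 321.1 = 205.8029, v = 497.8·(+0.48348)/1.42385 + 259.3 = 428.3310
M2: Pc = R·M2+t = (-0.17931, +0.26354, +1.39414); u = 723.2·(-0.17931)/1.39414 + 321.1 = 228.0817, v = 497.8·(+0.26354)/1.39414 + 259.3 = 353.4020
M3: Pc = R·M3+t = (-0.38360, +0.23192, +1.30035); u = 723.2·(-0.38360)/1.30035 + 321.1 = 107.7571, v = 497.8·(+0.23192)/1.30035 + 259.3 = 348.0846

c0=(86.60, 428.42) c1=(205.80, 428.33) c2=(228.08, 353.40) c3=(107.76, 348.08)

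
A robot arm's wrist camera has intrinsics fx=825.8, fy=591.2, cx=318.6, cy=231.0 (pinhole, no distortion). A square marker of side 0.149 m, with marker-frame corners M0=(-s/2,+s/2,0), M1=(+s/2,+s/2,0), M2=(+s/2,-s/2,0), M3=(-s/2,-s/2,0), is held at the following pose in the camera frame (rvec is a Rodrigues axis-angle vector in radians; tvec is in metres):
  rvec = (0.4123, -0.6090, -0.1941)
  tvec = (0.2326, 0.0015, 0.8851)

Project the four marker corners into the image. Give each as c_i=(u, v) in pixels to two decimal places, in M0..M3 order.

c0=(484.72, 291.98) c1=(575.13, 259.84) c2=(585.80, 172.87) c3=(489.28, 199.35)

Intrinsics K: fx=825.8, fy=591.2, cx=318.6, cy=231.0
Marker side s = 0.149 m; corners in marker frame (Z=0):
  M0 = (-0.0745, +0.0745, 0)
  M1 = (+0.0745, +0.0745, 0)
  M2 = (+0.0745, -0.0745, 0)
  M3 = (-0.0745, -0.0745, 0)
rvec = (0.4123, -0.6090, -0.1941), |rvec| = θ = 0.76062 rad = 43.580°
Rodrigues: sinθ=0.68937, 1−cosθ=0.27559; R = I + sinθ·[k]× + (1−cosθ)·[k]×²:
    [+0.80538 +0.05631 -0.59007]
    [-0.29553 +0.90108 -0.31737]
    [+0.51383 +0.42999 +0.74235]
t = (0.2326, 0.0015, 0.8851) m
M0: Pc = R·M0+t = (+0.17679, +0.09065, +0.87885); u = 825.8·(+0.17679)/0.87885 + 318.6 = 484.7216, v = 591.2·(+0.09065)/0.87885 + 231.0 = 291.9777
M1: Pc = R·M1+t = (+0.29680, +0.04661, +0.95541); u = 825.8·(+0.29680)/0.95541 + 318.6 = 575.1318, v = 591.2·(+0.04661)/0.95541 + 231.0 = 259.8440
M2: Pc = R·M2+t = (+0.28841, -0.08765, +0.89135); u = 825.8·(+0.28841)/0.89135 + 318.6 = 585.7976, v = 591.2·(-0.08765)/0.89135 + 231.0 = 172.8667
M3: Pc = R·M3+t = (+0.16840, -0.04361, +0.81479); u = 825.8·(+0.16840)/0.81479 + 318.6 = 489.2804, v = 591.2·(-0.04361)/0.81479 + 231.0 = 199.3544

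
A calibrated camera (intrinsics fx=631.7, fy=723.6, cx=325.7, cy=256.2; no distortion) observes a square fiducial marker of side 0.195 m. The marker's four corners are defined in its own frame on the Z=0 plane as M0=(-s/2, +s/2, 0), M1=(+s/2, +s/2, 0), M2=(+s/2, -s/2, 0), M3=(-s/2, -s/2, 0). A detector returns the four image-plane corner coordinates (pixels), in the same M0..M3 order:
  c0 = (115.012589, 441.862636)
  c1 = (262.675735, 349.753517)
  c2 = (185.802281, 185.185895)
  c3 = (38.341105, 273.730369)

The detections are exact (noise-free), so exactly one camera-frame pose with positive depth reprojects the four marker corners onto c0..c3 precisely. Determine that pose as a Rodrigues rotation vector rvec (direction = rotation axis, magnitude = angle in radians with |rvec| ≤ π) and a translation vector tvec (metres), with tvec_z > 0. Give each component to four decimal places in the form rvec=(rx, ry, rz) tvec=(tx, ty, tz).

Intrinsics K: fx=631.7, fy=723.6, cx=325.7, cy=256.2
Marker side s = 0.195 m; corners in marker frame (Z=0):
  M0 = (-0.0975, +0.0975, 0)
  M1 = (+0.0975, +0.0975, 0)
  M2 = (+0.0975, -0.0975, 0)
  M3 = (-0.0975, -0.0975, 0)
Detected image corners:
  c0 = (115.012589, 441.862636) px
  c1 = (262.675735, 349.753517) px
  c2 = (185.802281, 185.185895) px
  c3 = (38.341105, 273.730369) px
Planar DLT: solve 8×8 A·h = b for H (H[2,2]=1):
  H  [+769.17123 +386.17843 +150.86560]
  H  [-437.31111 +837.35503 +311.86299]
  H  [+0.08271 -0.05005 +1.00000]
B = K⁻¹H; ‖b₁‖=1.337501, ‖b₂‖=1.337501; λ = 2/(‖b₁‖+‖b₂‖) = 0.747663, sign → tz>0 ⇒ λ=+0.747663
r₁ = λ·B[:,0] = (+0.87849,-0.47375,+0.06184); r₂ = λ·B[:,1] = (+0.47636,+0.87845,-0.03742)
r₃ = r₁×r₂ = (-0.03660,+0.06233,+0.99738); SVD([r₁ r₂ r₃]) → R = UVᵀ:
  R  [+0.87849 +0.47636 -0.03660]
  R  [-0.47375 +0.87845 +0.06233]
  R  [+0.06184 -0.03742 +0.99738]
t = (-0.20693, +0.05751, +0.74766) m
tr R = 2.754321; θ = arccos((tr R − 1)/2) = 0.500880 rad = 28.698°
axis k = ((R−Rᵀ)₃₂, (R−Rᵀ)₁₃, (R−Rᵀ)₂₁) / (2 sinθ) = (-0.103869, -0.102496, -0.989296)
rvec = θ·k = (-0.052026, -0.051338, -0.495518)

rvec=(-0.0520, -0.0513, -0.4955) tvec=(-0.2069, 0.0575, 0.7477)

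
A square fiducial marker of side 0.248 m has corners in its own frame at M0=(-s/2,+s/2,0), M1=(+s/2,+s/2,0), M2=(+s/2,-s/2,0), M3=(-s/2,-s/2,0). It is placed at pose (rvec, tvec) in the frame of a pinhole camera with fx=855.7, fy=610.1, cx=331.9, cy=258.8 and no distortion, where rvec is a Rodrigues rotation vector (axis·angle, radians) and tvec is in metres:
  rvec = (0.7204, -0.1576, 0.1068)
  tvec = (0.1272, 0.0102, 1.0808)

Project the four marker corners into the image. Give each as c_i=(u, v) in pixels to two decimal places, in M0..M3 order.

c0=(321.81, 311.02) c1=(498.41, 314.55) c2=(555.96, 212.82) c3=(353.00, 204.07)

Intrinsics K: fx=855.7, fy=610.1, cx=331.9, cy=258.8
Marker side s = 0.248 m; corners in marker frame (Z=0):
  M0 = (-0.1240, +0.1240, 0)
  M1 = (+0.1240, +0.1240, 0)
  M2 = (+0.1240, -0.1240, 0)
  M3 = (-0.1240, -0.1240, 0)
rvec = (0.7204, -0.1576, 0.1068), |rvec| = θ = 0.74513 rad = 42.693°
Rodrigues: sinθ=0.67807, 1−cosθ=0.26500; R = I + sinθ·[k]× + (1−cosθ)·[k]×²:
    [+0.98270 -0.15138 -0.10669]
    [+0.04300 +0.74685 -0.66360]
    [+0.18014 +0.64753 +0.74044]
t = (0.1272, 0.0102, 1.0808) m
M0: Pc = R·M0+t = (-0.01343, +0.09748, +1.13876); u = 855.7·(-0.01343)/1.13876 + 331.9 = 321.8115, v = 610.1·(+0.09748)/1.13876 + 258.8 = 311.0248
M1: Pc = R·M1+t = (+0.23028, +0.10814, +1.18343); u = 855.7·(+0.23028)/1.18343 + 331.9 = 498.4110, v = 610.1·(+0.10814)/1.18343 + 258.8 = 314.5508
M2: Pc = R·M2+t = (+0.26783, -0.07708, +1.02284); u = 855.7·(+0.26783)/1.02284 + 331.9 = 555.9601, v = 610.1·(-0.07708)/1.02284 + 258.8 = 212.8249
M3: Pc = R·M3+t = (+0.02412, -0.08774, +0.97817); u = 855.7·(+0.02412)/0.97817 + 331.9 = 352.9964, v = 610.1·(-0.08774)/0.97817 + 258.8 = 204.0741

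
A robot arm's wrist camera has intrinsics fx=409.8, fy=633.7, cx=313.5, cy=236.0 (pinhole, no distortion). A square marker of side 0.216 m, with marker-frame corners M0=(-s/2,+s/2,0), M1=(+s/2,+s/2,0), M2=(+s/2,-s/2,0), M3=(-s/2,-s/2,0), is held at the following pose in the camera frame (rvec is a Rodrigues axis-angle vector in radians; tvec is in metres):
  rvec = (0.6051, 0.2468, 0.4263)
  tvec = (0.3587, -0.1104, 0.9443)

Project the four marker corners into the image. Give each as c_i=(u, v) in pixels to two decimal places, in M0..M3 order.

c0=(405.68, 186.46) c1=(486.16, 247.85) c2=(543.62, 133.12) c3=(450.13, 65.65)

Intrinsics K: fx=409.8, fy=633.7, cx=313.5, cy=236.0
Marker side s = 0.216 m; corners in marker frame (Z=0):
  M0 = (-0.1080, +0.1080, 0)
  M1 = (+0.1080, +0.1080, 0)
  M2 = (+0.1080, -0.1080, 0)
  M3 = (-0.1080, -0.1080, 0)
rvec = (0.6051, 0.2468, 0.4263), |rvec| = θ = 0.78025 rad = 44.705°
Rodrigues: sinθ=0.70346, 1−cosθ=0.28926; R = I + sinθ·[k]× + (1−cosθ)·[k]×²:
    [+0.88471 -0.31339 +0.34507]
    [+0.45530 +0.73968 -0.49556]
    [-0.09994 +0.59554 +0.79709]
t = (0.3587, -0.1104, 0.9443) m
M0: Pc = R·M0+t = (+0.22931, -0.07969, +1.01941); u = 409.8·(+0.22931)/1.01941 + 313.5 = 405.6800, v = 633.7·(-0.07969)/1.01941 + 236.0 = 186.4639
M1: Pc = R·M1+t = (+0.42040, +0.01866, +0.99782); u = 409.8·(+0.42040)/0.99782 + 313.5 = 486.1569, v = 633.7·(+0.01866)/0.99782 + 236.0 = 247.8493
M2: Pc = R·M2+t = (+0.48809, -0.14111, +0.86919); u = 409.8·(+0.48809)/0.86919 + 313.5 = 543.6241, v = 633.7·(-0.14111)/0.86919 + 236.0 = 133.1186
M3: Pc = R·M3+t = (+0.29700, -0.23946, +0.89078); u = 409.8·(+0.29700)/0.89078 + 313.5 = 450.1329, v = 633.7·(-0.23946)/0.89078 + 236.0 = 65.6492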